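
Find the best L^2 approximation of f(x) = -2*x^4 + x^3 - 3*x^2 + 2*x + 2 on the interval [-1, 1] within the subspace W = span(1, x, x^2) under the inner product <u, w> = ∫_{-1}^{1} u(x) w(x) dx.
g(x) = -33*x^2/7 + 13*x/5 + 76/35

The best approximation g ∈ W is the orthogonal projection of f onto W. Writing g = a_0 + a_1 x + a_2 x^2, the coefficients solve the normal equations G · a = b where
  G_{ij} = <φ_i, φ_j> and b_i = <f, φ_i>, with φ_0 = 1, φ_1 = x, φ_2 = x^2.
G =
  [2, 0, 2/3]
  [0, 2/3, 0]
  [2/3, 0, 2/5],
b = (6/5, 26/15, -46/105).
Solving gives a_0 = 76/35, a_1 = 13/5, a_2 = -33/7, so
  g(x) = -33*x^2/7 + 13*x/5 + 76/35.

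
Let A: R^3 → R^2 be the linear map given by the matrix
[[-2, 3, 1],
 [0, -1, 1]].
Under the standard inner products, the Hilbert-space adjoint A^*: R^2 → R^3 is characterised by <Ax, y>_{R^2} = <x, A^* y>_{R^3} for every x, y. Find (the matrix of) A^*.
A^* = A^T =
[[-2, 0],
 [3, -1],
 [1, 1]]

For real matrices with standard dot products, the defining identity <Ax, y> = <x, A^* y> gives (Ax)^T y = x^T (A^*) y, i.e. x^T A^T y = x^T (A^*) y. Since this holds for all x, y, we must have A^* = A^T. Therefore
A^* =
[[-2, 0],
 [3, -1],
 [1, 1]].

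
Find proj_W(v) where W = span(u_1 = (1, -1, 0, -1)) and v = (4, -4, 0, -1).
proj_W(v) = (3, -3, 0, -3)

Set up U = [u_1 | ... | u_1] ∈ R^(4×1). The projector onto W = col(U) is P = U (U^T U)^(-1) U^T.
Compute U^T U =
  [3],
and U^T v = (9).
Solve U^T U · c = U^T v for the coefficients: c = (3). The projection is proj_W(v) = U c.
Check: (v - proj_W(v)) · u_1 = 0  (should be 0).
Result: proj_W(v) = (3, -3, 0, -3).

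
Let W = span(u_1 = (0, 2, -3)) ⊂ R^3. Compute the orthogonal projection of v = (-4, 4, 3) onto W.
proj_W(v) = (0, -2/13, 3/13)

Set up U = [u_1 | ... | u_1] ∈ R^(3×1). The projector onto W = col(U) is P = U (U^T U)^(-1) U^T.
Compute U^T U =
  [13],
and U^T v = (-1).
Solve U^T U · c = U^T v for the coefficients: c = (-1/13). The projection is proj_W(v) = U c.
Check: (v - proj_W(v)) · u_1 = 0  (should be 0).
Result: proj_W(v) = (0, -2/13, 3/13).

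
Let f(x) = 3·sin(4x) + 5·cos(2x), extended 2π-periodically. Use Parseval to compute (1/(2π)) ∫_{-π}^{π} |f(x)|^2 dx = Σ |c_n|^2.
Σ |c_n|^2 = 17

Expand |f|^2 and use orthogonality of {sin(nx), cos(mx)} on [-π, π]:
  ∫_{-π}^{π} sin(nx)^2 dx = π, ∫ cos(mx)^2 dx = π, and cross terms integrate to 0.
So ∫_{-π}^{π} f(x)^2 dx = 3^2 · π + 5^2 · π = (9 + 25)π.
Divide by 2π: (9 + 25)/2 = 17.
By Parseval, this equals Σ |c_n|^2.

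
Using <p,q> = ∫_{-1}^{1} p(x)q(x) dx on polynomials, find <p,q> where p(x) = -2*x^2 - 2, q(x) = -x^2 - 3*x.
<p,q> = 32/15

Expand the product: p(x)·q(x) = 2*x^4 + 6*x^3 + 2*x^2 + 6*x.
∫_{-1}^{1} of each monomial x^k gives [2/(k+1) if k even, 0 if k odd]. Integrating term-by-term (or equivalently evaluating the antiderivative F(x) = 2*x^5/5 + 3*x^4/2 + 2*x^3/3 + 3*x^2 at the endpoints):
  F(1) − F(−1) = 167/30 − (103/30) = 32/15.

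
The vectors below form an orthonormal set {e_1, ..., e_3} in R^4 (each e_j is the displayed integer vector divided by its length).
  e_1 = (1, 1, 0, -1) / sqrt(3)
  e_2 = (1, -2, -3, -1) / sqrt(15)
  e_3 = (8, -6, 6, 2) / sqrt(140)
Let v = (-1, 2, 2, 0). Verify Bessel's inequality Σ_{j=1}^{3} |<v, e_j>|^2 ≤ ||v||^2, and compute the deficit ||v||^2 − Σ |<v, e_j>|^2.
Σ |<v, e_j>|^2 = 62/7; ||v||^2 = 9; deficit = 1/7

Write each e_j = u_j / sqrt(<u_j, u_j>) where u_j is the displayed integer vector. Then <v, e_j> = <v, u_j> / sqrt(<u_j, u_j>), so |<v, e_j>|^2 = <v, u_j>^2 / <u_j, u_j>.
Coefficients: <v, e_1> = 1/sqrt(3), <v, e_2> = -11/sqrt(15), <v, e_3> = -8/sqrt(140).
Square and sum: Σ |<v, e_j>|^2 = 62/7.
Compute ||v||^2 = v·v = 9.
Deficit = 9 − 62/7 = 1/7 ≥ 0, confirming Bessel's inequality. (The deficit equals ||v − Σ <v,e_j> e_j||^2, the squared distance from v to span{e_j}.)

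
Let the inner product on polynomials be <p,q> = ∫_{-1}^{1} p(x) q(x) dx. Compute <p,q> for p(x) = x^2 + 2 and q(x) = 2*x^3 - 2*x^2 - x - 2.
<p,q> = -64/5

Expand the product: p(x)·q(x) = 2*x^5 - 2*x^4 + 3*x^3 - 6*x^2 - 2*x - 4.
∫_{-1}^{1} of each monomial x^k gives [2/(k+1) if k even, 0 if k odd]. Integrating term-by-term (or equivalently evaluating the antiderivative F(x) = x^6/3 - 2*x^5/5 + 3*x^4/4 - 2*x^3 - x^2 - 4*x at the endpoints):
  F(1) − F(−1) = -379/60 − (389/60) = -64/5.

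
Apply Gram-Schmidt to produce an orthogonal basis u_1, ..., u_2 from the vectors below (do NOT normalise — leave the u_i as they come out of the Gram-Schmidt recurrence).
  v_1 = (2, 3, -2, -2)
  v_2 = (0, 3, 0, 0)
Orthogonal basis:
  u_1 = (2, 3, -2, -2)
  u_2 = (-6/7, 12/7, 6/7, 6/7)

Apply the Gram-Schmidt recurrence
  u_1 = v_1
  u_i = v_i − Σ_{j<i} ((v_i · u_j) / (u_j · u_j)) · u_j.

Step by step this gives:
  u_1 = (2, 3, -2, -2)
  u_2 = (-6/7, 12/7, 6/7, 6/7)

Orthogonality check:
  u_2 · u_1 = 0 (should be 0)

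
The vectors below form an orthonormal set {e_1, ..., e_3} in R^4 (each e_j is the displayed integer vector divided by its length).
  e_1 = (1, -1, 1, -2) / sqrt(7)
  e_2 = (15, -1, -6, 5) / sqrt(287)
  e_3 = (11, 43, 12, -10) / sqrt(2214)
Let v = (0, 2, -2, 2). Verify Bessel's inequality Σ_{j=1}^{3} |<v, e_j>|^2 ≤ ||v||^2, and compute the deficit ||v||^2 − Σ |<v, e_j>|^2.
Σ |<v, e_j>|^2 = 34/3; ||v||^2 = 12; deficit = 2/3

Write each e_j = u_j / sqrt(<u_j, u_j>) where u_j is the displayed integer vector. Then <v, e_j> = <v, u_j> / sqrt(<u_j, u_j>), so |<v, e_j>|^2 = <v, u_j>^2 / <u_j, u_j>.
Coefficients: <v, e_1> = -8/sqrt(7), <v, e_2> = 20/sqrt(287), <v, e_3> = 42/sqrt(2214).
Square and sum: Σ |<v, e_j>|^2 = 34/3.
Compute ||v||^2 = v·v = 12.
Deficit = 12 − 34/3 = 2/3 ≥ 0, confirming Bessel's inequality. (The deficit equals ||v − Σ <v,e_j> e_j||^2, the squared distance from v to span{e_j}.)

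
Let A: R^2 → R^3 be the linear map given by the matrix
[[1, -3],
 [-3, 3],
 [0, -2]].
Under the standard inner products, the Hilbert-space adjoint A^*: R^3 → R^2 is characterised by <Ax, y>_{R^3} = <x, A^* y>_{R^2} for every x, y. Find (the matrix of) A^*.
A^* = A^T =
[[1, -3, 0],
 [-3, 3, -2]]

For real matrices with standard dot products, the defining identity <Ax, y> = <x, A^* y> gives (Ax)^T y = x^T (A^*) y, i.e. x^T A^T y = x^T (A^*) y. Since this holds for all x, y, we must have A^* = A^T. Therefore
A^* =
[[1, -3, 0],
 [-3, 3, -2]].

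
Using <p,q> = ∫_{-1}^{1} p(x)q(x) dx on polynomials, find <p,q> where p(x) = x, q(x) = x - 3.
<p,q> = 2/3

Expand the product: p(x)·q(x) = x^2 - 3*x.
∫_{-1}^{1} of each monomial x^k gives [2/(k+1) if k even, 0 if k odd]. Integrating term-by-term (or equivalently evaluating the antiderivative F(x) = x^3/3 - 3*x^2/2 at the endpoints):
  F(1) − F(−1) = -7/6 − (-11/6) = 2/3.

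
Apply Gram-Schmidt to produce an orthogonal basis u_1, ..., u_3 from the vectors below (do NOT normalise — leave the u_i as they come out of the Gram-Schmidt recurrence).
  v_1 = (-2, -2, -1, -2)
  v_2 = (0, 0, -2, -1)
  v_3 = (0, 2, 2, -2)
Orthogonal basis:
  u_1 = (-2, -2, -1, -2)
  u_2 = (8/13, 8/13, -22/13, -5/13)
  u_3 = (-4/49, 94/49, 60/49, -120/49)

Apply the Gram-Schmidt recurrence
  u_1 = v_1
  u_i = v_i − Σ_{j<i} ((v_i · u_j) / (u_j · u_j)) · u_j.

Step by step this gives:
  u_1 = (-2, -2, -1, -2)
  u_2 = (8/13, 8/13, -22/13, -5/13)
  u_3 = (-4/49, 94/49, 60/49, -120/49)

Orthogonality check:
  u_2 · u_1 = 0 (should be 0)
  u_3 · u_1 = 0 (should be 0)
  u_3 · u_2 = 0 (should be 0)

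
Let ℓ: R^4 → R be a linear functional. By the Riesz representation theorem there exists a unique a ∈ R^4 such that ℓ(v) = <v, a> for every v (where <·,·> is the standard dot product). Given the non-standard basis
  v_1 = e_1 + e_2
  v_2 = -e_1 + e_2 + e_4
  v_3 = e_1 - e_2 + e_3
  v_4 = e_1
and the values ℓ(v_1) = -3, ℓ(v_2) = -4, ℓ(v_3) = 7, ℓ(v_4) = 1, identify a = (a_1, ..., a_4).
a = (1, -4, 2, 1)

Write a = (a_1, ..., a_4) in the standard basis. For each basis vector v_i, ℓ(v_i) = <v_i, a> is a linear equation in the a_j's. Collect the n equations into a matrix system V a = ℓ, where row i of V is v_i (expressed in the standard basis). Since V is invertible (lower-triangular with 1s on the diagonal, up to permutation), solve by back-substitution:
  V =
[[1, 1, 0, 0],
 [-1, 1, 0, 1],
 [1, -1, 1, 0],
 [1, 0, 0, 0]]
  V a = (-3, -4, 7, 1)
Solving gives a = (1, -4, 2, 1).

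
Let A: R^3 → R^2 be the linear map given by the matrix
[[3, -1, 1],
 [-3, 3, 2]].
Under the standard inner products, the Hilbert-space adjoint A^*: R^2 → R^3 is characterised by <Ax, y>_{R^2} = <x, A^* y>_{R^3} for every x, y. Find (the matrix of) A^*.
A^* = A^T =
[[3, -3],
 [-1, 3],
 [1, 2]]

For real matrices with standard dot products, the defining identity <Ax, y> = <x, A^* y> gives (Ax)^T y = x^T (A^*) y, i.e. x^T A^T y = x^T (A^*) y. Since this holds for all x, y, we must have A^* = A^T. Therefore
A^* =
[[3, -3],
 [-1, 3],
 [1, 2]].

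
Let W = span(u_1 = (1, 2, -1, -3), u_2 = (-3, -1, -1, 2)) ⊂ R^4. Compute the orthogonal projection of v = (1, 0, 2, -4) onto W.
proj_W(v) = (58/25, 31/25, 2/5, -11/5)

Set up U = [u_1 | ... | u_2] ∈ R^(4×2). The projector onto W = col(U) is P = U (U^T U)^(-1) U^T.
Compute U^T U =
  [15, -10]
  [-10, 15],
and U^T v = (11, -13).
Solve U^T U · c = U^T v for the coefficients: c = (7/25, -17/25). The projection is proj_W(v) = U c.
Check: (v - proj_W(v)) · u_1 = 0  (should be 0).
Check: (v - proj_W(v)) · u_2 = 0  (should be 0).
Result: proj_W(v) = (58/25, 31/25, 2/5, -11/5).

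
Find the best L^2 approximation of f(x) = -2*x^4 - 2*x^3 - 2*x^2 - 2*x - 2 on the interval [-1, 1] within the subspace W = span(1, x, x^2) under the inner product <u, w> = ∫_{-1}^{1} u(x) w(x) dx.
g(x) = -26*x^2/7 - 16*x/5 - 64/35

The best approximation g ∈ W is the orthogonal projection of f onto W. Writing g = a_0 + a_1 x + a_2 x^2, the coefficients solve the normal equations G · a = b where
  G_{ij} = <φ_i, φ_j> and b_i = <f, φ_i>, with φ_0 = 1, φ_1 = x, φ_2 = x^2.
G =
  [2, 0, 2/3]
  [0, 2/3, 0]
  [2/3, 0, 2/5],
b = (-92/15, -32/15, -284/105).
Solving gives a_0 = -64/35, a_1 = -16/5, a_2 = -26/7, so
  g(x) = -26*x^2/7 - 16*x/5 - 64/35.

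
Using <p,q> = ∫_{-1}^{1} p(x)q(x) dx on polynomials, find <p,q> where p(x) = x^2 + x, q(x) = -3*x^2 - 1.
<p,q> = -28/15

Expand the product: p(x)·q(x) = -3*x^4 - 3*x^3 - x^2 - x.
∫_{-1}^{1} of each monomial x^k gives [2/(k+1) if k even, 0 if k odd]. Integrating term-by-term (or equivalently evaluating the antiderivative F(x) = -3*x^5/5 - 3*x^4/4 - x^3/3 - x^2/2 at the endpoints):
  F(1) − F(−1) = -131/60 − (-19/60) = -28/15.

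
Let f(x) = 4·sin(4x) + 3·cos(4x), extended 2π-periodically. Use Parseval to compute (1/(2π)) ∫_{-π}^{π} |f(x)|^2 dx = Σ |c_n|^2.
Σ |c_n|^2 = 25/2

Expand |f|^2 and use orthogonality of {sin(nx), cos(mx)} on [-π, π]:
  ∫_{-π}^{π} sin(nx)^2 dx = π, ∫ cos(mx)^2 dx = π, and cross terms integrate to 0.
So ∫_{-π}^{π} f(x)^2 dx = 4^2 · π + 3^2 · π = (16 + 9)π.
Divide by 2π: (16 + 9)/2 = 25/2.
By Parseval, this equals Σ |c_n|^2.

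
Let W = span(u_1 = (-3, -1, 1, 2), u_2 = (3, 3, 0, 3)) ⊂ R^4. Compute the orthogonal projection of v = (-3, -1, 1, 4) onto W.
proj_W(v) = (-133/41, -19/41, 57/41, 152/41)

Set up U = [u_1 | ... | u_2] ∈ R^(4×2). The projector onto W = col(U) is P = U (U^T U)^(-1) U^T.
Compute U^T U =
  [15, -6]
  [-6, 27],
and U^T v = (19, 0).
Solve U^T U · c = U^T v for the coefficients: c = (57/41, 38/123). The projection is proj_W(v) = U c.
Check: (v - proj_W(v)) · u_1 = 0  (should be 0).
Check: (v - proj_W(v)) · u_2 = 0  (should be 0).
Result: proj_W(v) = (-133/41, -19/41, 57/41, 152/41).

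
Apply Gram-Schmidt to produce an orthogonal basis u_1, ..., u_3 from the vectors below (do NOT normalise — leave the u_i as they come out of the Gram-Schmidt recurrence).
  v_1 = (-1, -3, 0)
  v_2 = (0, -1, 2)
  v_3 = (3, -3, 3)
Orthogonal basis:
  u_1 = (-1, -3, 0)
  u_2 = (3/10, -1/10, 2)
  u_3 = (126/41, -42/41, -21/41)

Apply the Gram-Schmidt recurrence
  u_1 = v_1
  u_i = v_i − Σ_{j<i} ((v_i · u_j) / (u_j · u_j)) · u_j.

Step by step this gives:
  u_1 = (-1, -3, 0)
  u_2 = (3/10, -1/10, 2)
  u_3 = (126/41, -42/41, -21/41)

Orthogonality check:
  u_2 · u_1 = 0 (should be 0)
  u_3 · u_1 = 0 (should be 0)
  u_3 · u_2 = 0 (should be 0)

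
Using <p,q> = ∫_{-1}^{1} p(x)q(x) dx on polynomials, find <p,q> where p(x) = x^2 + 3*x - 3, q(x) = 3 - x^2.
<p,q> = -72/5

Expand the product: p(x)·q(x) = -x^4 - 3*x^3 + 6*x^2 + 9*x - 9.
∫_{-1}^{1} of each monomial x^k gives [2/(k+1) if k even, 0 if k odd]. Integrating term-by-term (or equivalently evaluating the antiderivative F(x) = -x^5/5 - 3*x^4/4 + 2*x^3 + 9*x^2/2 - 9*x at the endpoints):
  F(1) − F(−1) = -69/20 − (219/20) = -72/5.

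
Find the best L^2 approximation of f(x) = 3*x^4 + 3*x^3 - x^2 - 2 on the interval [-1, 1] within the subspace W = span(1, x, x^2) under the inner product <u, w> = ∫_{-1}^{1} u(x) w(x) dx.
g(x) = 11*x^2/7 + 9*x/5 - 79/35

The best approximation g ∈ W is the orthogonal projection of f onto W. Writing g = a_0 + a_1 x + a_2 x^2, the coefficients solve the normal equations G · a = b where
  G_{ij} = <φ_i, φ_j> and b_i = <f, φ_i>, with φ_0 = 1, φ_1 = x, φ_2 = x^2.
G =
  [2, 0, 2/3]
  [0, 2/3, 0]
  [2/3, 0, 2/5],
b = (-52/15, 6/5, -92/105).
Solving gives a_0 = -79/35, a_1 = 9/5, a_2 = 11/7, so
  g(x) = 11*x^2/7 + 9*x/5 - 79/35.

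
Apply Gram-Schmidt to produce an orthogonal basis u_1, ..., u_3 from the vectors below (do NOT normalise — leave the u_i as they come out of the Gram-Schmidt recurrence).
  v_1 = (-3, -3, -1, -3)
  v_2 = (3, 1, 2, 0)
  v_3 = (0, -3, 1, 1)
Orthogonal basis:
  u_1 = (-3, -3, -1, -3)
  u_2 = (3/2, -1/2, 3/2, -3/2)
  u_3 = (3/14, -33/14, 6/7, 13/7)

Apply the Gram-Schmidt recurrence
  u_1 = v_1
  u_i = v_i − Σ_{j<i} ((v_i · u_j) / (u_j · u_j)) · u_j.

Step by step this gives:
  u_1 = (-3, -3, -1, -3)
  u_2 = (3/2, -1/2, 3/2, -3/2)
  u_3 = (3/14, -33/14, 6/7, 13/7)

Orthogonality check:
  u_2 · u_1 = 0 (should be 0)
  u_3 · u_1 = 0 (should be 0)
  u_3 · u_2 = 0 (should be 0)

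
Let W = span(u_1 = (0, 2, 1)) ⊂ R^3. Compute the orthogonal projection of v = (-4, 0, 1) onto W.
proj_W(v) = (0, 2/5, 1/5)

Set up U = [u_1 | ... | u_1] ∈ R^(3×1). The projector onto W = col(U) is P = U (U^T U)^(-1) U^T.
Compute U^T U =
  [5],
and U^T v = (1).
Solve U^T U · c = U^T v for the coefficients: c = (1/5). The projection is proj_W(v) = U c.
Check: (v - proj_W(v)) · u_1 = 0  (should be 0).
Result: proj_W(v) = (0, 2/5, 1/5).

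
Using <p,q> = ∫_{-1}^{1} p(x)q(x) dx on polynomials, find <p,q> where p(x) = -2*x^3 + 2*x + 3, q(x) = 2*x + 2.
<p,q> = 196/15

Expand the product: p(x)·q(x) = -4*x^4 - 4*x^3 + 4*x^2 + 10*x + 6.
∫_{-1}^{1} of each monomial x^k gives [2/(k+1) if k even, 0 if k odd]. Integrating term-by-term (or equivalently evaluating the antiderivative F(x) = -4*x^5/5 - x^4 + 4*x^3/3 + 5*x^2 + 6*x at the endpoints):
  F(1) − F(−1) = 158/15 − (-38/15) = 196/15.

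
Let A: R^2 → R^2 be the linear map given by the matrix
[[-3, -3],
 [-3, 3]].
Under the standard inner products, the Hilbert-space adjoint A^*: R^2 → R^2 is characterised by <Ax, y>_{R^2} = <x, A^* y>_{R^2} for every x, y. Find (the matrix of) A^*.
A^* = A^T =
[[-3, -3],
 [-3, 3]]

For real matrices with standard dot products, the defining identity <Ax, y> = <x, A^* y> gives (Ax)^T y = x^T (A^*) y, i.e. x^T A^T y = x^T (A^*) y. Since this holds for all x, y, we must have A^* = A^T. Therefore
A^* =
[[-3, -3],
 [-3, 3]].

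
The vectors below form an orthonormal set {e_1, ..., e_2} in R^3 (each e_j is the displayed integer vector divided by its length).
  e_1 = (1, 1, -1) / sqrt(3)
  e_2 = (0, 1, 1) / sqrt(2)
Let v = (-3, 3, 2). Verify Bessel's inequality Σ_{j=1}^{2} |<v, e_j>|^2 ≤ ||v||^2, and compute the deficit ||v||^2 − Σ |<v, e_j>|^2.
Σ |<v, e_j>|^2 = 83/6; ||v||^2 = 22; deficit = 49/6

Write each e_j = u_j / sqrt(<u_j, u_j>) where u_j is the displayed integer vector. Then <v, e_j> = <v, u_j> / sqrt(<u_j, u_j>), so |<v, e_j>|^2 = <v, u_j>^2 / <u_j, u_j>.
Coefficients: <v, e_1> = -2/sqrt(3), <v, e_2> = 5/sqrt(2).
Square and sum: Σ |<v, e_j>|^2 = 83/6.
Compute ||v||^2 = v·v = 22.
Deficit = 22 − 83/6 = 49/6 ≥ 0, confirming Bessel's inequality. (The deficit equals ||v − Σ <v,e_j> e_j||^2, the squared distance from v to span{e_j}.)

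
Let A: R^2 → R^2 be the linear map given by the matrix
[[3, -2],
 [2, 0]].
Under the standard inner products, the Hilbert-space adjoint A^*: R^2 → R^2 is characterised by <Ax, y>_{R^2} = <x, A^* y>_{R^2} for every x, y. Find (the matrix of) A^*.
A^* = A^T =
[[3, 2],
 [-2, 0]]

For real matrices with standard dot products, the defining identity <Ax, y> = <x, A^* y> gives (Ax)^T y = x^T (A^*) y, i.e. x^T A^T y = x^T (A^*) y. Since this holds for all x, y, we must have A^* = A^T. Therefore
A^* =
[[3, 2],
 [-2, 0]].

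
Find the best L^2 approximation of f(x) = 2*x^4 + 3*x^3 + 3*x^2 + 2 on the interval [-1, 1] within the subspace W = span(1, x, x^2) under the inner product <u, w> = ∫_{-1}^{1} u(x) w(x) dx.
g(x) = 33*x^2/7 + 9*x/5 + 64/35

The best approximation g ∈ W is the orthogonal projection of f onto W. Writing g = a_0 + a_1 x + a_2 x^2, the coefficients solve the normal equations G · a = b where
  G_{ij} = <φ_i, φ_j> and b_i = <f, φ_i>, with φ_0 = 1, φ_1 = x, φ_2 = x^2.
G =
  [2, 0, 2/3]
  [0, 2/3, 0]
  [2/3, 0, 2/5],
b = (34/5, 6/5, 326/105).
Solving gives a_0 = 64/35, a_1 = 9/5, a_2 = 33/7, so
  g(x) = 33*x^2/7 + 9*x/5 + 64/35.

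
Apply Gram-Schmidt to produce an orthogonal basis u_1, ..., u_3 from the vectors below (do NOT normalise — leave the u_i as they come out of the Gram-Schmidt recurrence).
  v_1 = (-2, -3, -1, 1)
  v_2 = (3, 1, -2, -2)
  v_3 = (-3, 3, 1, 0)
Orthogonal basis:
  u_1 = (-2, -3, -1, 1)
  u_2 = (9/5, -4/5, -13/5, -7/5)
  u_3 = (-43/21, 97/63, -89/63, -8/9)

Apply the Gram-Schmidt recurrence
  u_1 = v_1
  u_i = v_i − Σ_{j<i} ((v_i · u_j) / (u_j · u_j)) · u_j.

Step by step this gives:
  u_1 = (-2, -3, -1, 1)
  u_2 = (9/5, -4/5, -13/5, -7/5)
  u_3 = (-43/21, 97/63, -89/63, -8/9)

Orthogonality check:
  u_2 · u_1 = 0 (should be 0)
  u_3 · u_1 = 0 (should be 0)
  u_3 · u_2 = 0 (should be 0)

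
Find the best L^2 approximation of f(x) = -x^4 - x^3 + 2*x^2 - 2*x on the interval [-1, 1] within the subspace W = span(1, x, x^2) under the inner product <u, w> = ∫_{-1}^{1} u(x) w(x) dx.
g(x) = 8*x^2/7 - 13*x/5 + 3/35

The best approximation g ∈ W is the orthogonal projection of f onto W. Writing g = a_0 + a_1 x + a_2 x^2, the coefficients solve the normal equations G · a = b where
  G_{ij} = <φ_i, φ_j> and b_i = <f, φ_i>, with φ_0 = 1, φ_1 = x, φ_2 = x^2.
G =
  [2, 0, 2/3]
  [0, 2/3, 0]
  [2/3, 0, 2/5],
b = (14/15, -26/15, 18/35).
Solving gives a_0 = 3/35, a_1 = -13/5, a_2 = 8/7, so
  g(x) = 8*x^2/7 - 13*x/5 + 3/35.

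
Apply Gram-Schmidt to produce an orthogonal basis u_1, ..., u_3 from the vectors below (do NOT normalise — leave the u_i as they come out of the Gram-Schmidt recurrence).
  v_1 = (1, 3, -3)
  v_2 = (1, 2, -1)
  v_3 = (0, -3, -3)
Orthogonal basis:
  u_1 = (1, 3, -3)
  u_2 = (9/19, 8/19, 11/19)
  u_3 = (27/14, -9/7, -9/14)

Apply the Gram-Schmidt recurrence
  u_1 = v_1
  u_i = v_i − Σ_{j<i} ((v_i · u_j) / (u_j · u_j)) · u_j.

Step by step this gives:
  u_1 = (1, 3, -3)
  u_2 = (9/19, 8/19, 11/19)
  u_3 = (27/14, -9/7, -9/14)

Orthogonality check:
  u_2 · u_1 = 0 (should be 0)
  u_3 · u_1 = 0 (should be 0)
  u_3 · u_2 = 0 (should be 0)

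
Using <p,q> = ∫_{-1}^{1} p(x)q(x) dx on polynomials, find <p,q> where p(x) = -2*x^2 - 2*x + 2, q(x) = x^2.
<p,q> = 8/15

Expand the product: p(x)·q(x) = -2*x^4 - 2*x^3 + 2*x^2.
∫_{-1}^{1} of each monomial x^k gives [2/(k+1) if k even, 0 if k odd]. Integrating term-by-term (or equivalently evaluating the antiderivative F(x) = -2*x^5/5 - x^4/2 + 2*x^3/3 at the endpoints):
  F(1) − F(−1) = -7/30 − (-23/30) = 8/15.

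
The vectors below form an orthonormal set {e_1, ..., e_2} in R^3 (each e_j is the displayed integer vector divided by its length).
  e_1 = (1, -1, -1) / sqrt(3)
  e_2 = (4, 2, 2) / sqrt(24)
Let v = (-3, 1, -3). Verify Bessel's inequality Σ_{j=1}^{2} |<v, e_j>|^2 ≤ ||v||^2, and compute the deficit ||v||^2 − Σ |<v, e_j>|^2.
Σ |<v, e_j>|^2 = 11; ||v||^2 = 19; deficit = 8

Write each e_j = u_j / sqrt(<u_j, u_j>) where u_j is the displayed integer vector. Then <v, e_j> = <v, u_j> / sqrt(<u_j, u_j>), so |<v, e_j>|^2 = <v, u_j>^2 / <u_j, u_j>.
Coefficients: <v, e_1> = -1/sqrt(3), <v, e_2> = -16/sqrt(24).
Square and sum: Σ |<v, e_j>|^2 = 11.
Compute ||v||^2 = v·v = 19.
Deficit = 19 − 11 = 8 ≥ 0, confirming Bessel's inequality. (The deficit equals ||v − Σ <v,e_j> e_j||^2, the squared distance from v to span{e_j}.)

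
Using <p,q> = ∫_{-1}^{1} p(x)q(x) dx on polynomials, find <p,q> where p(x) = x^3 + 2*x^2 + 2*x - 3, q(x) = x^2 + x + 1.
<p,q> = -62/15

Expand the product: p(x)·q(x) = x^5 + 3*x^4 + 5*x^3 + x^2 - x - 3.
∫_{-1}^{1} of each monomial x^k gives [2/(k+1) if k even, 0 if k odd]. Integrating term-by-term (or equivalently evaluating the antiderivative F(x) = x^6/6 + 3*x^5/5 + 5*x^4/4 + x^3/3 - x^2/2 - 3*x at the endpoints):
  F(1) − F(−1) = -23/20 − (179/60) = -62/15.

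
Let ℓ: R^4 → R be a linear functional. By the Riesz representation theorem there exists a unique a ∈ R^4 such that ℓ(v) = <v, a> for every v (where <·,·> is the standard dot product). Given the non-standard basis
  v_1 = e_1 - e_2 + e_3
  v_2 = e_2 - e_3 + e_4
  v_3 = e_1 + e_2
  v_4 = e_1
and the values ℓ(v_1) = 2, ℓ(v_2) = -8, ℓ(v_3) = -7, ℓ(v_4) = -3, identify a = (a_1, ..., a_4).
a = (-3, -4, 1, -3)

Write a = (a_1, ..., a_4) in the standard basis. For each basis vector v_i, ℓ(v_i) = <v_i, a> is a linear equation in the a_j's. Collect the n equations into a matrix system V a = ℓ, where row i of V is v_i (expressed in the standard basis). Since V is invertible (lower-triangular with 1s on the diagonal, up to permutation), solve by back-substitution:
  V =
[[1, -1, 1, 0],
 [0, 1, -1, 1],
 [1, 1, 0, 0],
 [1, 0, 0, 0]]
  V a = (2, -8, -7, -3)
Solving gives a = (-3, -4, 1, -3).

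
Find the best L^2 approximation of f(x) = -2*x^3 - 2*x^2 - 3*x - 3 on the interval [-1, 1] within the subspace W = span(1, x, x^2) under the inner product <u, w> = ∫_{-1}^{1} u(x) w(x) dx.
g(x) = -2*x^2 - 21*x/5 - 3

The best approximation g ∈ W is the orthogonal projection of f onto W. Writing g = a_0 + a_1 x + a_2 x^2, the coefficients solve the normal equations G · a = b where
  G_{ij} = <φ_i, φ_j> and b_i = <f, φ_i>, with φ_0 = 1, φ_1 = x, φ_2 = x^2.
G =
  [2, 0, 2/3]
  [0, 2/3, 0]
  [2/3, 0, 2/5],
b = (-22/3, -14/5, -14/5).
Solving gives a_0 = -3, a_1 = -21/5, a_2 = -2, so
  g(x) = -2*x^2 - 21*x/5 - 3.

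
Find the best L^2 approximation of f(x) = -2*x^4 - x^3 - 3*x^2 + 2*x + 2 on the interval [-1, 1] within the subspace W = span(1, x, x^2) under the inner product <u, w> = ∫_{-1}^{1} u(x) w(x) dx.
g(x) = -33*x^2/7 + 7*x/5 + 76/35

The best approximation g ∈ W is the orthogonal projection of f onto W. Writing g = a_0 + a_1 x + a_2 x^2, the coefficients solve the normal equations G · a = b where
  G_{ij} = <φ_i, φ_j> and b_i = <f, φ_i>, with φ_0 = 1, φ_1 = x, φ_2 = x^2.
G =
  [2, 0, 2/3]
  [0, 2/3, 0]
  [2/3, 0, 2/5],
b = (6/5, 14/15, -46/105).
Solving gives a_0 = 76/35, a_1 = 7/5, a_2 = -33/7, so
  g(x) = -33*x^2/7 + 7*x/5 + 76/35.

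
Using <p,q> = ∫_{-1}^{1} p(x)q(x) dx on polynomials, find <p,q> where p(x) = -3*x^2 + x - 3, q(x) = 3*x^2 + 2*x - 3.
<p,q> = 236/15

Expand the product: p(x)·q(x) = -9*x^4 - 3*x^3 + 2*x^2 - 9*x + 9.
∫_{-1}^{1} of each monomial x^k gives [2/(k+1) if k even, 0 if k odd]. Integrating term-by-term (or equivalently evaluating the antiderivative F(x) = -9*x^5/5 - 3*x^4/4 + 2*x^3/3 - 9*x^2/2 + 9*x at the endpoints):
  F(1) − F(−1) = 157/60 − (-787/60) = 236/15.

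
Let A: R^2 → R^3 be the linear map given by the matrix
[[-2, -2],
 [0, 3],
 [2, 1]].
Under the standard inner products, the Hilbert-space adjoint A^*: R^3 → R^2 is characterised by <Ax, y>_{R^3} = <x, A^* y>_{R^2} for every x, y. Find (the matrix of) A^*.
A^* = A^T =
[[-2, 0, 2],
 [-2, 3, 1]]

For real matrices with standard dot products, the defining identity <Ax, y> = <x, A^* y> gives (Ax)^T y = x^T (A^*) y, i.e. x^T A^T y = x^T (A^*) y. Since this holds for all x, y, we must have A^* = A^T. Therefore
A^* =
[[-2, 0, 2],
 [-2, 3, 1]].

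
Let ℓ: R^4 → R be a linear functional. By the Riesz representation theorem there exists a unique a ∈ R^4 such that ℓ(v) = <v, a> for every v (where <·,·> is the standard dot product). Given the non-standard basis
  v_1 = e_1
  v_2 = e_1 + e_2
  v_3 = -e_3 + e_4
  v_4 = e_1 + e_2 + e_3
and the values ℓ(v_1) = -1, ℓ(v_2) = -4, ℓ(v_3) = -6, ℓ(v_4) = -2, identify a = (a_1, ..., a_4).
a = (-1, -3, 2, -4)

Write a = (a_1, ..., a_4) in the standard basis. For each basis vector v_i, ℓ(v_i) = <v_i, a> is a linear equation in the a_j's. Collect the n equations into a matrix system V a = ℓ, where row i of V is v_i (expressed in the standard basis). Since V is invertible (lower-triangular with 1s on the diagonal, up to permutation), solve by back-substitution:
  V =
[[1, 0, 0, 0],
 [1, 1, 0, 0],
 [0, 0, -1, 1],
 [1, 1, 1, 0]]
  V a = (-1, -4, -6, -2)
Solving gives a = (-1, -3, 2, -4).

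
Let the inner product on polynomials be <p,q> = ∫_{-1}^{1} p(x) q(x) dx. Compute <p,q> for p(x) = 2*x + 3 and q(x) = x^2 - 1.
<p,q> = -4

Expand the product: p(x)·q(x) = 2*x^3 + 3*x^2 - 2*x - 3.
∫_{-1}^{1} of each monomial x^k gives [2/(k+1) if k even, 0 if k odd]. Integrating term-by-term (or equivalently evaluating the antiderivative F(x) = x^4/2 + x^3 - x^2 - 3*x at the endpoints):
  F(1) − F(−1) = -5/2 − (3/2) = -4.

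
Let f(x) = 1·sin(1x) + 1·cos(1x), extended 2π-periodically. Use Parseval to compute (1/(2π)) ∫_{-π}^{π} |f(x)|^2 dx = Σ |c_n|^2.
Σ |c_n|^2 = 1

Expand |f|^2 and use orthogonality of {sin(nx), cos(mx)} on [-π, π]:
  ∫_{-π}^{π} sin(nx)^2 dx = π, ∫ cos(mx)^2 dx = π, and cross terms integrate to 0.
So ∫_{-π}^{π} f(x)^2 dx = 1^2 · π + 1^2 · π = (1 + 1)π.
Divide by 2π: (1 + 1)/2 = 1.
By Parseval, this equals Σ |c_n|^2.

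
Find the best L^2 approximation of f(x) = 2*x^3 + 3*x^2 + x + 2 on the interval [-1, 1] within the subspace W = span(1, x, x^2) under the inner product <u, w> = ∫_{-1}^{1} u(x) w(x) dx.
g(x) = 3*x^2 + 11*x/5 + 2

The best approximation g ∈ W is the orthogonal projection of f onto W. Writing g = a_0 + a_1 x + a_2 x^2, the coefficients solve the normal equations G · a = b where
  G_{ij} = <φ_i, φ_j> and b_i = <f, φ_i>, with φ_0 = 1, φ_1 = x, φ_2 = x^2.
G =
  [2, 0, 2/3]
  [0, 2/3, 0]
  [2/3, 0, 2/5],
b = (6, 22/15, 38/15).
Solving gives a_0 = 2, a_1 = 11/5, a_2 = 3, so
  g(x) = 3*x^2 + 11*x/5 + 2.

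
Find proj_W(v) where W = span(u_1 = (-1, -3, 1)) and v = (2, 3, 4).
proj_W(v) = (7/11, 21/11, -7/11)

Set up U = [u_1 | ... | u_1] ∈ R^(3×1). The projector onto W = col(U) is P = U (U^T U)^(-1) U^T.
Compute U^T U =
  [11],
and U^T v = (-7).
Solve U^T U · c = U^T v for the coefficients: c = (-7/11). The projection is proj_W(v) = U c.
Check: (v - proj_W(v)) · u_1 = 0  (should be 0).
Result: proj_W(v) = (7/11, 21/11, -7/11).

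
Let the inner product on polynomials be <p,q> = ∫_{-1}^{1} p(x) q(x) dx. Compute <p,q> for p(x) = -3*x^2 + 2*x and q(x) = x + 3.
<p,q> = -14/3

Expand the product: p(x)·q(x) = -3*x^3 - 7*x^2 + 6*x.
∫_{-1}^{1} of each monomial x^k gives [2/(k+1) if k even, 0 if k odd]. Integrating term-by-term (or equivalently evaluating the antiderivative F(x) = -3*x^4/4 - 7*x^3/3 + 3*x^2 at the endpoints):
  F(1) − F(−1) = -1/12 − (55/12) = -14/3.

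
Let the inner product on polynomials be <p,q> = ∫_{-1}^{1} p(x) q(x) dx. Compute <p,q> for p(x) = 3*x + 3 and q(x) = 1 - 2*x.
<p,q> = 2

Expand the product: p(x)·q(x) = -6*x^2 - 3*x + 3.
∫_{-1}^{1} of each monomial x^k gives [2/(k+1) if k even, 0 if k odd]. Integrating term-by-term (or equivalently evaluating the antiderivative F(x) = -2*x^3 - 3*x^2/2 + 3*x at the endpoints):
  F(1) − F(−1) = -1/2 − (-5/2) = 2.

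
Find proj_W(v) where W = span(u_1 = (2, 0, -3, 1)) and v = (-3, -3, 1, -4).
proj_W(v) = (-13/7, 0, 39/14, -13/14)

Set up U = [u_1 | ... | u_1] ∈ R^(4×1). The projector onto W = col(U) is P = U (U^T U)^(-1) U^T.
Compute U^T U =
  [14],
and U^T v = (-13).
Solve U^T U · c = U^T v for the coefficients: c = (-13/14). The projection is proj_W(v) = U c.
Check: (v - proj_W(v)) · u_1 = 0  (should be 0).
Result: proj_W(v) = (-13/7, 0, 39/14, -13/14).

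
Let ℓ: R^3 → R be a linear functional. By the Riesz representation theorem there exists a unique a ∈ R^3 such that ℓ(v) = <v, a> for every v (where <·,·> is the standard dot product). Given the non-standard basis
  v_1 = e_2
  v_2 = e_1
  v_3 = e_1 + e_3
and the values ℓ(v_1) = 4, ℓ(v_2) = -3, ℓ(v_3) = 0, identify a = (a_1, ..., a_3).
a = (-3, 4, 3)

Write a = (a_1, ..., a_3) in the standard basis. For each basis vector v_i, ℓ(v_i) = <v_i, a> is a linear equation in the a_j's. Collect the n equations into a matrix system V a = ℓ, where row i of V is v_i (expressed in the standard basis). Since V is invertible (lower-triangular with 1s on the diagonal, up to permutation), solve by back-substitution:
  V =
[[0, 1, 0],
 [1, 0, 0],
 [1, 0, 1]]
  V a = (4, -3, 0)
Solving gives a = (-3, 4, 3).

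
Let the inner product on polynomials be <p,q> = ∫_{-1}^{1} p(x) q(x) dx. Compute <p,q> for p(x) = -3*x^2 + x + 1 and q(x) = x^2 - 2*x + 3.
<p,q> = -28/15

Expand the product: p(x)·q(x) = -3*x^4 + 7*x^3 - 10*x^2 + x + 3.
∫_{-1}^{1} of each monomial x^k gives [2/(k+1) if k even, 0 if k odd]. Integrating term-by-term (or equivalently evaluating the antiderivative F(x) = -3*x^5/5 + 7*x^4/4 - 10*x^3/3 + x^2/2 + 3*x at the endpoints):
  F(1) − F(−1) = 79/60 − (191/60) = -28/15.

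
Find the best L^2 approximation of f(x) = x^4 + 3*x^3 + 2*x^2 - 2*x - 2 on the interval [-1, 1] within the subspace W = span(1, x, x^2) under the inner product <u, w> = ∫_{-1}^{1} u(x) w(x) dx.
g(x) = 20*x^2/7 - x/5 - 73/35

The best approximation g ∈ W is the orthogonal projection of f onto W. Writing g = a_0 + a_1 x + a_2 x^2, the coefficients solve the normal equations G · a = b where
  G_{ij} = <φ_i, φ_j> and b_i = <f, φ_i>, with φ_0 = 1, φ_1 = x, φ_2 = x^2.
G =
  [2, 0, 2/3]
  [0, 2/3, 0]
  [2/3, 0, 2/5],
b = (-34/15, -2/15, -26/105).
Solving gives a_0 = -73/35, a_1 = -1/5, a_2 = 20/7, so
  g(x) = 20*x^2/7 - x/5 - 73/35.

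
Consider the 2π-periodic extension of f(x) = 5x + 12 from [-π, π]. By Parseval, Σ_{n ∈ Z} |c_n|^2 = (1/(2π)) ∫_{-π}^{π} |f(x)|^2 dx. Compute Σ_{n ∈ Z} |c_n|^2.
Σ |c_n|^2 = 25π^2/3 + 144

Expand and integrate term by term over [-π, π]:
  ∫ (5x)^2 dx = 25·(2π^3/3); ∫ 2·5·(12)·x dx = 0 (odd integrand); ∫ 12^2 dx = 144·2π.
So (1/(2π)) ∫_{-π}^{π} (5x + 12)^2 dx = 25π^2/3 + 144 = 25π^2/3 + 144.
Parseval ⇒ Σ |c_n|^2 = 25π^2/3 + 144.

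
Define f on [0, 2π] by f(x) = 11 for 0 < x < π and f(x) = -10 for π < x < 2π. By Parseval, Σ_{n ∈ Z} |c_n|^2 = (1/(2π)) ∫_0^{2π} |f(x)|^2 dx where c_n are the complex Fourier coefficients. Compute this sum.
Σ |c_n|^2 = 221/2

Parseval equates the L^2 energy of f (normalised by 1/(2π)) with the ℓ^2 sum of its Fourier coefficients: (1/(2π)) ∫_0^{2π} |f|^2 = Σ |c_n|^2.
Compute the left side: (1/(2π)) [∫_0^π 11^2 dx + ∫_π^{2π} (-10)^2 dx] = (1/(2π)) · (121π + 100π) = (121 + 100)/2 = 221/2.
So Σ_{n ∈ Z} |c_n|^2 = 221/2.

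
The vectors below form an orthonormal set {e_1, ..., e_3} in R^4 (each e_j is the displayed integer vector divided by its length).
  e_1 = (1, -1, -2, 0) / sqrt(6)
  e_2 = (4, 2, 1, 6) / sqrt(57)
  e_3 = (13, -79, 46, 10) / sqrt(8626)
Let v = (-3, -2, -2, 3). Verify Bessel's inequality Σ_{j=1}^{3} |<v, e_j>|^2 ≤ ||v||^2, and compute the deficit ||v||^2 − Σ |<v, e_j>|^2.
Σ |<v, e_j>|^2 = 426/227; ||v||^2 = 26; deficit = 5476/227

Write each e_j = u_j / sqrt(<u_j, u_j>) where u_j is the displayed integer vector. Then <v, e_j> = <v, u_j> / sqrt(<u_j, u_j>), so |<v, e_j>|^2 = <v, u_j>^2 / <u_j, u_j>.
Coefficients: <v, e_1> = 3/sqrt(6), <v, e_2> = 0/sqrt(57), <v, e_3> = 57/sqrt(8626).
Square and sum: Σ |<v, e_j>|^2 = 426/227.
Compute ||v||^2 = v·v = 26.
Deficit = 26 − 426/227 = 5476/227 ≥ 0, confirming Bessel's inequality. (The deficit equals ||v − Σ <v,e_j> e_j||^2, the squared distance from v to span{e_j}.)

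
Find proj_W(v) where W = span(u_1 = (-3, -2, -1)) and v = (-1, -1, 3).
proj_W(v) = (-3/7, -2/7, -1/7)

Set up U = [u_1 | ... | u_1] ∈ R^(3×1). The projector onto W = col(U) is P = U (U^T U)^(-1) U^T.
Compute U^T U =
  [14],
and U^T v = (2).
Solve U^T U · c = U^T v for the coefficients: c = (1/7). The projection is proj_W(v) = U c.
Check: (v - proj_W(v)) · u_1 = 0  (should be 0).
Result: proj_W(v) = (-3/7, -2/7, -1/7).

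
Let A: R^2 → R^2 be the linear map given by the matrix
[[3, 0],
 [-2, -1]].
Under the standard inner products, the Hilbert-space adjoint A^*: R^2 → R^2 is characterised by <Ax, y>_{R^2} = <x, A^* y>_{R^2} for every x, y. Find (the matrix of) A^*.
A^* = A^T =
[[3, -2],
 [0, -1]]

For real matrices with standard dot products, the defining identity <Ax, y> = <x, A^* y> gives (Ax)^T y = x^T (A^*) y, i.e. x^T A^T y = x^T (A^*) y. Since this holds for all x, y, we must have A^* = A^T. Therefore
A^* =
[[3, -2],
 [0, -1]].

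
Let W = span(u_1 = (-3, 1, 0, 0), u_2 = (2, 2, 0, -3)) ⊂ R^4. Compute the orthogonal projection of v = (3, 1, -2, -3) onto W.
proj_W(v) = (240/77, 104/77, 0, -207/77)

Set up U = [u_1 | ... | u_2] ∈ R^(4×2). The projector onto W = col(U) is P = U (U^T U)^(-1) U^T.
Compute U^T U =
  [10, -4]
  [-4, 17],
and U^T v = (-8, 17).
Solve U^T U · c = U^T v for the coefficients: c = (-34/77, 69/77). The projection is proj_W(v) = U c.
Check: (v - proj_W(v)) · u_1 = 0  (should be 0).
Check: (v - proj_W(v)) · u_2 = 0  (should be 0).
Result: proj_W(v) = (240/77, 104/77, 0, -207/77).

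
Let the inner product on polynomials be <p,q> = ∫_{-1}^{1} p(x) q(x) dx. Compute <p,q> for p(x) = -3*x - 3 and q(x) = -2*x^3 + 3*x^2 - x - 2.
<p,q> = 52/5

Expand the product: p(x)·q(x) = 6*x^4 - 3*x^3 - 6*x^2 + 9*x + 6.
∫_{-1}^{1} of each monomial x^k gives [2/(k+1) if k even, 0 if k odd]. Integrating term-by-term (or equivalently evaluating the antiderivative F(x) = 6*x^5/5 - 3*x^4/4 - 2*x^3 + 9*x^2/2 + 6*x at the endpoints):
  F(1) − F(−1) = 179/20 − (-29/20) = 52/5.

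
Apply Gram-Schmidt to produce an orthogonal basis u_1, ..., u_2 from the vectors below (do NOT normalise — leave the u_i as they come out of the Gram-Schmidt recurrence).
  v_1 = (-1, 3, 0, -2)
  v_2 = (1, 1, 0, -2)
Orthogonal basis:
  u_1 = (-1, 3, 0, -2)
  u_2 = (10/7, -2/7, 0, -8/7)

Apply the Gram-Schmidt recurrence
  u_1 = v_1
  u_i = v_i − Σ_{j<i} ((v_i · u_j) / (u_j · u_j)) · u_j.

Step by step this gives:
  u_1 = (-1, 3, 0, -2)
  u_2 = (10/7, -2/7, 0, -8/7)

Orthogonality check:
  u_2 · u_1 = 0 (should be 0)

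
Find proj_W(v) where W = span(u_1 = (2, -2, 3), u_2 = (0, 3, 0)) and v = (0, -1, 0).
proj_W(v) = (0, -1, 0)

Set up U = [u_1 | ... | u_2] ∈ R^(3×2). The projector onto W = col(U) is P = U (U^T U)^(-1) U^T.
Compute U^T U =
  [17, -6]
  [-6, 9],
and U^T v = (2, -3).
Solve U^T U · c = U^T v for the coefficients: c = (0, -1/3). The projection is proj_W(v) = U c.
Check: (v - proj_W(v)) · u_1 = 0  (should be 0).
Check: (v - proj_W(v)) · u_2 = 0  (should be 0).
Result: proj_W(v) = (0, -1, 0).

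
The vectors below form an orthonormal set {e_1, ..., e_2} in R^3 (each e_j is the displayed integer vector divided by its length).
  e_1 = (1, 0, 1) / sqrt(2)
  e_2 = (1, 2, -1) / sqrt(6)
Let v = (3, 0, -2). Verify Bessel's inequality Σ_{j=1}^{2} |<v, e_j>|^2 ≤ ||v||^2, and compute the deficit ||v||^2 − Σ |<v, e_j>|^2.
Σ |<v, e_j>|^2 = 14/3; ||v||^2 = 13; deficit = 25/3

Write each e_j = u_j / sqrt(<u_j, u_j>) where u_j is the displayed integer vector. Then <v, e_j> = <v, u_j> / sqrt(<u_j, u_j>), so |<v, e_j>|^2 = <v, u_j>^2 / <u_j, u_j>.
Coefficients: <v, e_1> = 1/sqrt(2), <v, e_2> = 5/sqrt(6).
Square and sum: Σ |<v, e_j>|^2 = 14/3.
Compute ||v||^2 = v·v = 13.
Deficit = 13 − 14/3 = 25/3 ≥ 0, confirming Bessel's inequality. (The deficit equals ||v − Σ <v,e_j> e_j||^2, the squared distance from v to span{e_j}.)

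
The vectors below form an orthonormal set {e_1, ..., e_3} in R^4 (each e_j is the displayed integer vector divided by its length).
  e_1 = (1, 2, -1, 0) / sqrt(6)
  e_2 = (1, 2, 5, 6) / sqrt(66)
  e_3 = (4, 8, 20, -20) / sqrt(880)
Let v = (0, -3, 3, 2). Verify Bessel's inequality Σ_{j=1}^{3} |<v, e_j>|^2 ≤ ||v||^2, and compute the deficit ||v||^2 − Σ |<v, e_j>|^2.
Σ |<v, e_j>|^2 = 101/5; ||v||^2 = 22; deficit = 9/5

Write each e_j = u_j / sqrt(<u_j, u_j>) where u_j is the displayed integer vector. Then <v, e_j> = <v, u_j> / sqrt(<u_j, u_j>), so |<v, e_j>|^2 = <v, u_j>^2 / <u_j, u_j>.
Coefficients: <v, e_1> = -9/sqrt(6), <v, e_2> = 21/sqrt(66), <v, e_3> = -4/sqrt(880).
Square and sum: Σ |<v, e_j>|^2 = 101/5.
Compute ||v||^2 = v·v = 22.
Deficit = 22 − 101/5 = 9/5 ≥ 0, confirming Bessel's inequality. (The deficit equals ||v − Σ <v,e_j> e_j||^2, the squared distance from v to span{e_j}.)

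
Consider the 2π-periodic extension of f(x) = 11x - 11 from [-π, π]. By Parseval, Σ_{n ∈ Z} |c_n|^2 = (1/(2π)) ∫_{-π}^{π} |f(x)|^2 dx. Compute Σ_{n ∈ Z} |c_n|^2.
Σ |c_n|^2 = 121π^2/3 + 121

Expand and integrate term by term over [-π, π]:
  ∫ (11x)^2 dx = 121·(2π^3/3); ∫ 2·11·(-11)·x dx = 0 (odd integrand); ∫ (-11)^2 dx = 121·2π.
So (1/(2π)) ∫_{-π}^{π} (11x - 11)^2 dx = 121π^2/3 + 121 = 121π^2/3 + 121.
Parseval ⇒ Σ |c_n|^2 = 121π^2/3 + 121.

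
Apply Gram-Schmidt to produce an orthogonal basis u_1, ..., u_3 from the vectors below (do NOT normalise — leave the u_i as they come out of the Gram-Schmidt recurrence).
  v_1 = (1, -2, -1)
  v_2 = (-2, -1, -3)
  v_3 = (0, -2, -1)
Orthogonal basis:
  u_1 = (1, -2, -1)
  u_2 = (-5/2, 0, -5/2)
  u_3 = (-1/3, -1/3, 1/3)

Apply the Gram-Schmidt recurrence
  u_1 = v_1
  u_i = v_i − Σ_{j<i} ((v_i · u_j) / (u_j · u_j)) · u_j.

Step by step this gives:
  u_1 = (1, -2, -1)
  u_2 = (-5/2, 0, -5/2)
  u_3 = (-1/3, -1/3, 1/3)

Orthogonality check:
  u_2 · u_1 = 0 (should be 0)
  u_3 · u_1 = 0 (should be 0)
  u_3 · u_2 = 0 (should be 0)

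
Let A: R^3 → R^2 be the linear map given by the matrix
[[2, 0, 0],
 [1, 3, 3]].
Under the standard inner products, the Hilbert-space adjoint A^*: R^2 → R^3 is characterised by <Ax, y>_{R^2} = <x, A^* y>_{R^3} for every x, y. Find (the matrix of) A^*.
A^* = A^T =
[[2, 1],
 [0, 3],
 [0, 3]]

For real matrices with standard dot products, the defining identity <Ax, y> = <x, A^* y> gives (Ax)^T y = x^T (A^*) y, i.e. x^T A^T y = x^T (A^*) y. Since this holds for all x, y, we must have A^* = A^T. Therefore
A^* =
[[2, 1],
 [0, 3],
 [0, 3]].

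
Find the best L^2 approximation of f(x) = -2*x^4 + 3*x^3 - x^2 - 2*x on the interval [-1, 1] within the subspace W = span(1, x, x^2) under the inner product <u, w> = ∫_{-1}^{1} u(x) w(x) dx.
g(x) = -19*x^2/7 - x/5 + 6/35

The best approximation g ∈ W is the orthogonal projection of f onto W. Writing g = a_0 + a_1 x + a_2 x^2, the coefficients solve the normal equations G · a = b where
  G_{ij} = <φ_i, φ_j> and b_i = <f, φ_i>, with φ_0 = 1, φ_1 = x, φ_2 = x^2.
G =
  [2, 0, 2/3]
  [0, 2/3, 0]
  [2/3, 0, 2/5],
b = (-22/15, -2/15, -34/35).
Solving gives a_0 = 6/35, a_1 = -1/5, a_2 = -19/7, so
  g(x) = -19*x^2/7 - x/5 + 6/35.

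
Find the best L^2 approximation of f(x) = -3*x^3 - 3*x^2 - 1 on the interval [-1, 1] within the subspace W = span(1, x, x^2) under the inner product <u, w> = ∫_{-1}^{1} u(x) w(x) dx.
g(x) = -3*x^2 - 9*x/5 - 1

The best approximation g ∈ W is the orthogonal projection of f onto W. Writing g = a_0 + a_1 x + a_2 x^2, the coefficients solve the normal equations G · a = b where
  G_{ij} = <φ_i, φ_j> and b_i = <f, φ_i>, with φ_0 = 1, φ_1 = x, φ_2 = x^2.
G =
  [2, 0, 2/3]
  [0, 2/3, 0]
  [2/3, 0, 2/5],
b = (-4, -6/5, -28/15).
Solving gives a_0 = -1, a_1 = -9/5, a_2 = -3, so
  g(x) = -3*x^2 - 9*x/5 - 1.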